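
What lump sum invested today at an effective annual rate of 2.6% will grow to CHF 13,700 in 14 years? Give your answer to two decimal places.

Discount factor = (1+0.026)^(−14) = 0.698131; PV = 13,700 × 0.698131 = 9,564.3953

CHF 9,564.40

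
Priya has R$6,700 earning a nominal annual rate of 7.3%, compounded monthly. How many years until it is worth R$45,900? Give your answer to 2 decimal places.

26.44 years

Periodic rate i = 0.073/12 = 0.00608333.
(1+i)^n = 45900/6700 = 6.85075, so n = ln 6.85075 / ln 1.00608 = 317.2940 months
= 317.2940/12 years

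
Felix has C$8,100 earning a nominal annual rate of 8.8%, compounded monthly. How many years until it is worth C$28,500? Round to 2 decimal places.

14.35 years

Periodic rate i = 0.088/12 = 0.00733333.
(1+i)^n = 28500/8100 = 3.51852, so n = ln 3.51852 / ln 1.00733 = 172.1792 months
= 172.1792/12 years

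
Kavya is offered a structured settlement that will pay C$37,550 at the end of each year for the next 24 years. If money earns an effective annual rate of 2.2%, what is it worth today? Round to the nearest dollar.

PV = 37550 × [1 − (1+0.022)^(−24)] / 0.022 = 37550 × 18.492315 = 694,386.4199

C$694,386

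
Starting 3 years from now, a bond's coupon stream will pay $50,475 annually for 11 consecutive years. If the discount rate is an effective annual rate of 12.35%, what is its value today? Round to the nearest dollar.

$233,848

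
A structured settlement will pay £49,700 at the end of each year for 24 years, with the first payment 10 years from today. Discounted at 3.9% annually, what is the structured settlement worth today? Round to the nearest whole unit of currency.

£542,572

PV at t=9 (ordinary 24-year annuity): 49700 × a(24|0.039) = 49700 × 15.404272 = 765,592.3184
Discount back 9 years: 765,592.3184 × (1+0.039)^(−9) = 765,592.3184 × 0.708696 = 542,572.3267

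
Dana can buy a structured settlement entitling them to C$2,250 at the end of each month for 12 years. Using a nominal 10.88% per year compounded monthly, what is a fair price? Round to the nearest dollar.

C$180,511

i = 0.1088/12 = 0.00906667 per month; n = 12·12 = 144.
PV = PMT · [1 − (1+i)^(−n)] / i = 2250 · 80.226951 = 180,510.6389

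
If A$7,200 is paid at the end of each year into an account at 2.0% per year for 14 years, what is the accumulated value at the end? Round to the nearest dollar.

A$115,012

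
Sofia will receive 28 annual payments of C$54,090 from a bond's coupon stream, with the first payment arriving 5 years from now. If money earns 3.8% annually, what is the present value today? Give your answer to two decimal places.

C$794,614.01

Value one period before first payment (t=4): 54090 × [1 − (1+0.038)^(−28)] / 0.038 = 54090 × 17.054094 = 922,455.9354
Discount back 4 years: 922,455.9354 × (1+0.038)^(−4) = 922,455.9354 × 0.861411 = 794,614.0057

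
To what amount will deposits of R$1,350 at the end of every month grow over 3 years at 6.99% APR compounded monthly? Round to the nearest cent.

R$53,897.54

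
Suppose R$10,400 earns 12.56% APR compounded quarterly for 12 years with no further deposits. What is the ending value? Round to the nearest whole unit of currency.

R$45,871

i = 0.1256/4 = 0.0314 per quarter; n = 12·4 = 48.
10,400 × (1+0.0314)^48 = 10,400 × 4.410645 = 45,870.7075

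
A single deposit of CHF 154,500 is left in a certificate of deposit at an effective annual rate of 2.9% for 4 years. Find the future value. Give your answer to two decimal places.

CHF 173,216.79

FV = PV·(1+i)^n = 154,500 × 1.121144 = 173,216.7887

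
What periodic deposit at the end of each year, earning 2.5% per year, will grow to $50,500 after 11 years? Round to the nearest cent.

$4,045.35

FV-annuity factor = 12.483466; PMT = 50500 / 12.483466 = 4,045.3508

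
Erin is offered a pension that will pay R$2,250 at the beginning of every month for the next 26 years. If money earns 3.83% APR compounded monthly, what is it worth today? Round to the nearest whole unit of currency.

With 12 periods per year: i = 0.00319167, n = 312.
PV = PMT · [1 − (1+i)^(−n)] / i × (1+i) = 2250 · 198.014611 = 445,532.8747
(annuity-due: payments at period start, so ×(1+i).)

R$445,533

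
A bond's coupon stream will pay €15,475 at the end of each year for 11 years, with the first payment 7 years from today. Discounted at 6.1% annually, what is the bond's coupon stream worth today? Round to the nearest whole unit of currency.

PV at t=6 (ordinary 11-year annuity): 15475 × a(11|0.061) = 15475 × 7.846694 = 121,427.5862
PV₀ = 121,427.5862 / (1+0.061)^6 = 121,427.5862 / 1.426567 = 85,118.7150

€85,119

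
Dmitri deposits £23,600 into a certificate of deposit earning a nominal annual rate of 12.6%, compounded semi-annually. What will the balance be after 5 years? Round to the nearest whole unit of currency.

£43,476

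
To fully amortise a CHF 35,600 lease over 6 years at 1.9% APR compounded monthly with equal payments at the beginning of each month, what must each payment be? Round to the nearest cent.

Periodic rate i = 0.019/12 = 0.00158333; n = 6 × 12 = 72 periods.
PMT = 35600 / ( [1 − (1+0.00158333)^(−72)] / 0.00158333 × (1+i) ) = 35600 / 68.104461 = 522.7264

CHF 522.73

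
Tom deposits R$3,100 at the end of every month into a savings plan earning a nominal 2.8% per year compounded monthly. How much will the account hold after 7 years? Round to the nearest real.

With 12 periods per year: i = 0.00233333, n = 84.
FV = PMT · [(1+i)^n − 1] / i = 3100 · 92.678224 = 287,302.4951

R$287,302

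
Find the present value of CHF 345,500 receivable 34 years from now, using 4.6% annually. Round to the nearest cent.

PV = 345,500 / (1 + 0.046)^34 = 345,500 / 4.613997 = 74,880.8521

CHF 74,880.85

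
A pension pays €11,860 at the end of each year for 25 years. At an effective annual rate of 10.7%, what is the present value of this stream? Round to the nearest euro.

€102,111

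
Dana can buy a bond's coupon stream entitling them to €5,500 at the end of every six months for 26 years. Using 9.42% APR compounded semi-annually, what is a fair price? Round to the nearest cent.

€106,107.91

With 2 periods per year: i = 0.0471, n = 52.
Annuity factor a(52|0.0471) = 19.292347; PV = 5500 × 19.292347 = 106,107.9067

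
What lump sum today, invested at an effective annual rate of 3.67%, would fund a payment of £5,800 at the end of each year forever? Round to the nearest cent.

£158,038.15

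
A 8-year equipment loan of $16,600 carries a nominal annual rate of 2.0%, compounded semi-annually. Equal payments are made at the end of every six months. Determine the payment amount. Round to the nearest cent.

$1,127.88

Periodic rate i = 0.02/2 = 0.01; n = 8 × 2 = 16 periods.
PMT = 16600 / ( [1 − (1+0.01)^(−16)] / 0.01 ) = 16600 / 14.717874 = 1,127.8803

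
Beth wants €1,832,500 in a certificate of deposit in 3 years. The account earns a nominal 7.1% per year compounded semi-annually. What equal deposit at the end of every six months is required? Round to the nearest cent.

€279,413.27

With 2 periods per year: i = 0.0355, n = 6.
PMT = 1.8325e+06 / ( [(1+0.0355)^6 − 1] / 0.0355 ) = 1.8325e+06 / 6.558386 = 279,413.2722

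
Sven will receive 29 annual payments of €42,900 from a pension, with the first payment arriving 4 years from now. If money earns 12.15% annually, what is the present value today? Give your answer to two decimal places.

€241,311.59

Value one period before first payment (t=3): 42900 × [1 − (1+0.1215)^(−29)] / 0.1215 = 42900 × 7.934485 = 340,389.3953
Discount back 3 years: 340,389.3953 × (1+0.1215)^(−3) = 340,389.3953 × 0.708928 = 241,311.5936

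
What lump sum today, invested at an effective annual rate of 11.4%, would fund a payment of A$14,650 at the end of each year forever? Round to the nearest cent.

PV = C/r = 14650/0.114 = 128,508.7719

A$128,508.77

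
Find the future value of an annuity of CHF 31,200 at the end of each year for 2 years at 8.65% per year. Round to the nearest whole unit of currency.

CHF 65,099

FV = 31200 × [(1+0.0865)^2 − 1] / 0.0865 = 31200 × 2.086500 = 65,098.8000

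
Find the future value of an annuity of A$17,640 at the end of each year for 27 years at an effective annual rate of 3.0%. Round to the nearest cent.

A$718,117.94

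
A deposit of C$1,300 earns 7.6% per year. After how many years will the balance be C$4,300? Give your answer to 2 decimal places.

(1+i)^n = 4300/1300 = 3.30769, so n = ln 3.30769 / ln 1.076 = 16.3310 years

16.33 years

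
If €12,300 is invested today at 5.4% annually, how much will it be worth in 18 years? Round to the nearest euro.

12,300 × (1+0.054)^18 = 12,300 × 2.577098 = 31,698.3099

€31,698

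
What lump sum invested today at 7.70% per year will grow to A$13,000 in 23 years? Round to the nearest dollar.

A$2,360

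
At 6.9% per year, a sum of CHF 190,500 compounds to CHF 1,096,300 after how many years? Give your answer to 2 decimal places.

26.23 years

n = ln(1.0963e+06/190500) / ln(1+0.069) = ln(5.75486) / 0.066724 = 26.2282 years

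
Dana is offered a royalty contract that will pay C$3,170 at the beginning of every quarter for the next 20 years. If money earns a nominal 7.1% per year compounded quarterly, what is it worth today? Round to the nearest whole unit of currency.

C$137,277

i = 0.071/4 = 0.01775 per quarter; n = 20·4 = 80.
PV = 3170 × [1 − (1+0.01775)^(−80)] / 0.01775 × (1+i) = 3170 × 43.304920 = 137,276.5967
(Beginning-of-period payments → annuity-due factor ×(1+i).)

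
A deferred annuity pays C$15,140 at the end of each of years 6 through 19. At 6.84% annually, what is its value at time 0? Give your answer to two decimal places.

PV at t=5 (ordinary 14-year annuity): 15140 × a(14|0.0684) = 15140 × 8.830003 = 133,686.2411
Discount back 5 years: 133,686.2411 × (1+0.0684)^(−5) = 133,686.2411 × 0.718341 = 96,032.2967

C$96,032.30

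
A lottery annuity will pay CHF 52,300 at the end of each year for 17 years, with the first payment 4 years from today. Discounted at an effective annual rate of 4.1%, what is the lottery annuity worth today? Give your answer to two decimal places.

Value one period before first payment (t=3): 52300 × [1 − (1+0.041)^(−17)] / 0.041 = 52300 × 12.071860 = 631,358.2678
PV₀ = 631,358.2678 / (1+0.041)^3 = 631,358.2678 / 1.128112 = 559,659.2466

CHF 559,659.25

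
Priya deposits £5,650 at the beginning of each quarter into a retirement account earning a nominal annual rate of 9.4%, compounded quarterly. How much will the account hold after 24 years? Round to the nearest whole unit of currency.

i = 0.094/4 = 0.0235 per quarter; n = 24·4 = 96.
Accumulation factor s(96|0.0235) × (1+i) = 361.445198; FV = 5650 × 361.445198 = 2,042,165.3707
Payments are at the start of each period, so multiply by (1+i).

£2,042,165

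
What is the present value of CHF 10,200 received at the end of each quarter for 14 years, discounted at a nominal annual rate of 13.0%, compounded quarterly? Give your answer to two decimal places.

CHF 261,501.37

Periodic rate i = 0.13/4 = 0.0325; n = 14 × 4 = 56 periods.
Annuity factor a(56|0.0325) = 25.637389; PV = 10200 × 25.637389 = 261,501.3674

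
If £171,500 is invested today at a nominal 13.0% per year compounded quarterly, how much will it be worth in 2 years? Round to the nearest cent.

£221,505.55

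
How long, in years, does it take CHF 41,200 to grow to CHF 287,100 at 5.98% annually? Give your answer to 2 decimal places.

33.43 years

n = ln(287100/41200) / ln(1+0.0598) = ln(6.96845) / 0.058080 = 33.4261 years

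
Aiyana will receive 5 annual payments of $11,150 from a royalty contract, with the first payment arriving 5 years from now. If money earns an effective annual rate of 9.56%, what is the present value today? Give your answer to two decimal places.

Value one period before first payment (t=4): 11150 × [1 − (1+0.0956)^(−5)] / 0.0956 = 11150 × 3.833785 = 42,746.7006
Discount back 4 years: 42,746.7006 × (1+0.0956)^(−4) = 42,746.7006 × 0.694052 = 29,668.4259

$29,668.43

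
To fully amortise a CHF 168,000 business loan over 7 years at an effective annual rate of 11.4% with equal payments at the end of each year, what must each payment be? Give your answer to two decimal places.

CHF 36,114.16

PMT = 168000 / ( [1 − (1+0.114)^(−7)] / 0.114 ) = 168000 / 4.651915 = 36,114.1619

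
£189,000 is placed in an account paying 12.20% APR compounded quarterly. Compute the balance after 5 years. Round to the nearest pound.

£344,684

Periodic rate i = 0.122/4 = 0.0305; n = 5 × 4 = 20 periods.
FV = 189,000 × (1 + 0.0305)^20 = 344,684.4780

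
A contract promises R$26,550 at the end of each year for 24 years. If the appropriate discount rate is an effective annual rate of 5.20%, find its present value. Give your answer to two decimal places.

R$359,331.09

Annuity factor a(24|0.052) = 13.534128; PV = 26550 × 13.534128 = 359,331.0873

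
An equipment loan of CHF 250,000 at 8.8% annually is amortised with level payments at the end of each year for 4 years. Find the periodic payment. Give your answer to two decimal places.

PMT = 250000 / ( [1 − (1+0.088)^(−4)] / 0.088 ) = 250000 / 3.253993 = 76,828.6799

CHF 76,828.68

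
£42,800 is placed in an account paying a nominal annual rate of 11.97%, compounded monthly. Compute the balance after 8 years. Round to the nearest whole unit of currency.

i = 0.1197/12 = 0.009975 per month; n = 8·12 = 96.
42,800 × (1+0.009975)^96 = 42,800 × 2.593104 = 110,984.8380

£110,985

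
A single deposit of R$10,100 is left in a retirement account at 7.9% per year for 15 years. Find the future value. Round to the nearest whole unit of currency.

R$31,597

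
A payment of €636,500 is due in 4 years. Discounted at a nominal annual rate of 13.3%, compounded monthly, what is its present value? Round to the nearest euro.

€374,994

Periodic rate i = 0.133/12 = 0.0110833; n = 4 × 12 = 48 periods.
PV = FV·(1+i)^(−n) = 636,500 × 0.589151 = 374,994.3580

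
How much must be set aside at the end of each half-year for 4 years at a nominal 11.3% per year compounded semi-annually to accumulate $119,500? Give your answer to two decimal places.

$12,226.34

Periodic rate i = 0.113/2 = 0.0565; n = 4 × 2 = 8 periods.
PMT = 119500 / ( [(1+0.0565)^8 − 1] / 0.0565 ) = 119500 / 9.773978 = 12,226.3417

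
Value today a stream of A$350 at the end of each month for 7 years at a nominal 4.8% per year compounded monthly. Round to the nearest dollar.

A$24,929

i = 0.048/12 = 0.004 per month; n = 7·12 = 84.
PV = PMT · [1 − (1+i)^(−n)] / i = 350 · 71.224446 = 24,928.5561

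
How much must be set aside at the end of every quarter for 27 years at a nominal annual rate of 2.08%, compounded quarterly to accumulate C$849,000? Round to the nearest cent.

C$5,879.14

Periodic rate i = 0.0208/4 = 0.0052; n = 27 × 4 = 108 periods.
PMT = 849000 / ( [(1+0.0052)^108 − 1] / 0.0052 ) = 849000 / 144.408877 = 5,879.1400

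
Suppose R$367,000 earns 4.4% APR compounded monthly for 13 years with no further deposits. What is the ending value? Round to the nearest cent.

With 12 periods per year: i = 0.00366667, n = 156.
FV = 367,000 × (1 + 0.00366667)^156 = 649,573.3338

R$649,573.33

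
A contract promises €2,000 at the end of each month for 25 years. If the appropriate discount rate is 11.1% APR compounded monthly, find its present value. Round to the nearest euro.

i = 0.111/12 = 0.00925 per month; n = 25·12 = 300.
Annuity factor a(300|0.00925) = 101.281093; PV = 2000 × 101.281093 = 202,562.1867

€202,562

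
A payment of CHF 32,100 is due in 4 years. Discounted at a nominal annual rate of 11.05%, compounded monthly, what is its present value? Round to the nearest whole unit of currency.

With 12 periods per year: i = 0.00920833, n = 48.
Discount factor = (1+0.00920833)^(−48) = 0.644051; PV = 32,100 × 0.644051 = 20,674.0371

CHF 20,674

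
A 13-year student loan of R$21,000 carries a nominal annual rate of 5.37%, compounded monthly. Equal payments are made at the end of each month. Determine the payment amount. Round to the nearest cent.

R$187.32

i = 0.0537/12 = 0.004475 per month; n = 13·12 = 156.
PMT = 21000 / ( [1 − (1+0.004475)^(−156)] / 0.004475 ) = 21000 / 112.110582 = 187.3151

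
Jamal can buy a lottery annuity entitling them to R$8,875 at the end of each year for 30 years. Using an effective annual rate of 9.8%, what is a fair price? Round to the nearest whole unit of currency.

R$85,080

Annuity factor a(30|0.098) = 9.586487; PV = 8875 × 9.586487 = 85,080.0695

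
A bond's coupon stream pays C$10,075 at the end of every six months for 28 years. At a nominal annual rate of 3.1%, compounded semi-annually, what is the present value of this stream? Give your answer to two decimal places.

i = 0.031/2 = 0.0155 per half-year; n = 28·2 = 56.
PV = PMT · [1 − (1+i)^(−n)] / i = 10075 · 37.251955 = 375,313.4447

C$375,313.44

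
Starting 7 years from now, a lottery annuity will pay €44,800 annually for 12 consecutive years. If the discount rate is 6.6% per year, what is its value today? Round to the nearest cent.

PV at t=6 (ordinary 12-year annuity): 44800 × a(12|0.066) = 44800 × 8.114806 = 363,543.3034
PV₀ = 363,543.3034 / (1+0.066)^6 = 363,543.3034 / 1.467382 = 247,749.5766

€247,749.58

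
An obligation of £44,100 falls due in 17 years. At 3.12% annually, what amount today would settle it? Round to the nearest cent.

£26,158.28

PV = 44,100 / (1 + 0.0312)^17 = 44,100 / 1.685891 = 26,158.2819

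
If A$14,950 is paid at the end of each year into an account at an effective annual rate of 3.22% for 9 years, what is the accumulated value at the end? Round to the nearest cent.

A$153,247.06

FV = PMT · [(1+i)^n − 1] / i = 14950 · 10.250640 = 153,247.0625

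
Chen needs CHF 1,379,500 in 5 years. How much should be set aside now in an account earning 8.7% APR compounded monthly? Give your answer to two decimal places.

CHF 894,303.93

Periodic rate i = 0.087/12 = 0.00725; n = 5 × 12 = 60 periods.
Discount factor = (1+0.00725)^(−60) = 0.648281; PV = 1,379,500 × 0.648281 = 894,303.9340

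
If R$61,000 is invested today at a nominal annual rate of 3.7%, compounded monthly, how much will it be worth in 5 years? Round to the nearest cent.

R$73,375.44

With 12 periods per year: i = 0.00308333, n = 60.
61,000 × (1+0.00308333)^60 = 61,000 × 1.202876 = 73,375.4375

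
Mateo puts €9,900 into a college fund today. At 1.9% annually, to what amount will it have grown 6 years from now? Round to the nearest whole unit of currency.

€11,084

FV = PV·(1+i)^n = 9,900 × 1.119554 = 11,083.5861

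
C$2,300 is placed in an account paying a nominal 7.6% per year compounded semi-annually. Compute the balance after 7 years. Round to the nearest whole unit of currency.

C$3,877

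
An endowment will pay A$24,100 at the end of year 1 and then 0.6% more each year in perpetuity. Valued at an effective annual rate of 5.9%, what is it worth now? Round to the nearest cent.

PV = PMT / (i − g) = 24100 / (0.059 − 0.006) = 24100 / 0.053000 = 454,716.9811

A$454,716.98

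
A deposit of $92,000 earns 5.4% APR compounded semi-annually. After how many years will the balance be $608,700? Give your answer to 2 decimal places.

35.46 years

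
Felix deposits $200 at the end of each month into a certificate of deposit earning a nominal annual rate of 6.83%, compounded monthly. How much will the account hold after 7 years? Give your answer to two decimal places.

Periodic rate i = 0.0683/12 = 0.00569167; n = 7 × 12 = 84 periods.
FV = 200 × [(1+0.00569167)^84 − 1] / 0.00569167 = 200 × 107.318636 = 21,463.7272

$21,463.73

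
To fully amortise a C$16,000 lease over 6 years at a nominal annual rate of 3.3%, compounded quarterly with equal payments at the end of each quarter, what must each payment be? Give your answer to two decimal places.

With 4 periods per year: i = 0.00825, n = 24.
Annuity-PV factor = 21.692546; PMT = 16000 / 21.692546 = 737.5806

C$737.58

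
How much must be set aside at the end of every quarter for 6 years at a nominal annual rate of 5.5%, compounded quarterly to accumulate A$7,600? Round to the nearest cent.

i = 0.055/4 = 0.01375 per quarter; n = 6·4 = 24.
FV-annuity factor = 28.206874; PMT = 7600 / 28.206874 = 269.4379

A$269.44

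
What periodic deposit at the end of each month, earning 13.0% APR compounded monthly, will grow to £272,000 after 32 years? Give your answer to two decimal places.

£47.79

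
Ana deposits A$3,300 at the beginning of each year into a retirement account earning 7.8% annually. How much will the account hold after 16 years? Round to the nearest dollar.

A$106,076

FV = PMT · [(1+i)^n − 1] / i × (1+i) = 3300 · 32.144177 = 106,075.7834
Payments are at the start of each period, so multiply by (1+i).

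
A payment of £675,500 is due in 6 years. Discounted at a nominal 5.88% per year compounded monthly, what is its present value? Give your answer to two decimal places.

i = 0.0588/12 = 0.0049 per month; n = 6·12 = 72.
PV = FV·(1+i)^(−n) = 675,500 × 0.703323 = 475,094.9621

£475,094.96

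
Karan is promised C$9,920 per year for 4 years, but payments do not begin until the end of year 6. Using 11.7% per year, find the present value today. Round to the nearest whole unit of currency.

PV at t=5 (ordinary 4-year annuity): 9920 × a(4|0.117) = 9920 × 3.056641 = 30,321.8753
PV₀ = 30,321.8753 / (1+0.117)^5 = 30,321.8753 / 1.738865 = 17,437.7398

C$17,438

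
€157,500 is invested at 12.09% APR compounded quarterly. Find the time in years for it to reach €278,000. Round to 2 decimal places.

4.77 years

Periodic rate i = 0.1209/4 = 0.030225.
n = ln(278000/157500) / ln(1+0.030225) = ln(1.76508) / 0.029777 = 19.0816 quarters
= 19.0816/4 years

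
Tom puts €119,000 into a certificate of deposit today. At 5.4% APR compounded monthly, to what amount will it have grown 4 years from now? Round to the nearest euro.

Periodic rate i = 0.054/12 = 0.0045; n = 4 × 12 = 48 periods.
FV = PV·(1+i)^n = 119,000 × 1.240501 = 147,619.6371

€147,620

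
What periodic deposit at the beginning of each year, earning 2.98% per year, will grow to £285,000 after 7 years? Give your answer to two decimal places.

FV-annuity factor × (1+i) = 7.886028; PMT = 285000 / 7.886028 = 36,139.8688

£36,139.87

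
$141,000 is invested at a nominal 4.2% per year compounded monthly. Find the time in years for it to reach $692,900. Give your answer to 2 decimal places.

37.97 years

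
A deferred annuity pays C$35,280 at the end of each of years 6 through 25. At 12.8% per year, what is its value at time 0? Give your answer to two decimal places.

Value one period before first payment (t=5): 35280 × [1 − (1+0.128)^(−20)] / 0.128 = 35280 × 7.110062 = 250,842.9851
Discount back 5 years: 250,842.9851 × (1+0.128)^(−5) = 250,842.9851 × 0.547589 = 137,358.7918

C$137,358.79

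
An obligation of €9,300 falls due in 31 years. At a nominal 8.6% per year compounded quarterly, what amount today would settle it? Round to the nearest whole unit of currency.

i = 0.086/4 = 0.0215 per quarter; n = 31·4 = 124.
PV = 9,300 / (1 + 0.0215)^124 = 9,300 / 13.981636 = 665.1582

€665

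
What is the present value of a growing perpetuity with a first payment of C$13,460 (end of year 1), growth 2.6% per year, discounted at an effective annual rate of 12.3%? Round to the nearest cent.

C$138,762.89

PV = D₁/(r − g) = 13460/(0.123 − 0.026) = 138,762.8866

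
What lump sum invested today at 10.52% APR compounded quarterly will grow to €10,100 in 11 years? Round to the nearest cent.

€3,222.93

With 4 periods per year: i = 0.0263, n = 44.
Discount factor = (1+0.0263)^(−44) = 0.319102; PV = 10,100 × 0.319102 = 3,222.9302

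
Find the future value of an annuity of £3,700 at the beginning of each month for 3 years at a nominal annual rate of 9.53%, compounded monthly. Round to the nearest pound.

£154,712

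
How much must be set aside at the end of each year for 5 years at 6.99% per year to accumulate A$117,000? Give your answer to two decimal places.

A$20,349.27

FV-annuity factor = 5.749592; PMT = 117000 / 5.749592 = 20,349.2713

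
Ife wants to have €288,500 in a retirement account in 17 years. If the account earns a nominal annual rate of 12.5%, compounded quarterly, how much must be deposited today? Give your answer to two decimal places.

Periodic rate i = 0.125/4 = 0.03125; n = 17 × 4 = 68 periods.
Discount factor = (1+0.03125)^(−68) = 0.123382; PV = 288,500 × 0.123382 = 35,595.6093

€35,595.61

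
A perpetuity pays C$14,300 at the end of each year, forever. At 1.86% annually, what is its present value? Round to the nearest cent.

C$768,817.20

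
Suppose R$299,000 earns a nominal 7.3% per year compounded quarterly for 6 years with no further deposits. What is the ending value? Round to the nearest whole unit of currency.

With 4 periods per year: i = 0.01825, n = 24.
FV = PV·(1+i)^n = 299,000 × 1.543498 = 461,505.8798

R$461,506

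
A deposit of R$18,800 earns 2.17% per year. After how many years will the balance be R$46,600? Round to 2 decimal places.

n = ln(46600/18800) / ln(1+0.0217) = ln(2.47872) / 0.021468 = 42.2838 years

42.28 years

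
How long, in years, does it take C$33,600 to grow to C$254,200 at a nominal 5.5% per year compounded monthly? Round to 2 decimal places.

36.88 years

Periodic rate i = 0.055/12 = 0.00458333.
n = ln(254200/33600) / ln(1+0.00458333) = ln(7.56548) / 0.004573 = 442.5227 months
= 442.5227/12 years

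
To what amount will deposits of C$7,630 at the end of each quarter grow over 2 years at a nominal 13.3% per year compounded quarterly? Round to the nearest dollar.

Periodic rate i = 0.133/4 = 0.03325; n = 2 × 4 = 8 periods.
FV = PMT · [(1+i)^n − 1] / i = 7630 · 8.995554 = 68,636.0793

C$68,636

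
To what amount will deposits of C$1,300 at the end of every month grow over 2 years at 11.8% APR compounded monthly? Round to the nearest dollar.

With 12 periods per year: i = 0.00983333, n = 24.
Accumulation factor s(24|0.00983333) = 26.920223; FV = 1300 × 26.920223 = 34,996.2901

C$34,996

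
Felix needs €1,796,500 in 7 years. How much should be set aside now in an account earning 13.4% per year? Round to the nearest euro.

€744,965

PV = 1,796,500 / (1 + 0.134)^7 = 1,796,500 / 2.411523 = 744,964.9493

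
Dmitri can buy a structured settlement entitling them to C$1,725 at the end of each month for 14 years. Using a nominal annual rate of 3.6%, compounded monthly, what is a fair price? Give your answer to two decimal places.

C$227,374.92

Periodic rate i = 0.036/12 = 0.003; n = 14 × 12 = 168 periods.
PV = PMT · [1 − (1+i)^(−n)] / i = 1725 · 131.811550 = 227,374.9236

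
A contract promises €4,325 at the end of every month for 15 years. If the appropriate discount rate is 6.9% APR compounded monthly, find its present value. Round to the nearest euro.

€484,189

With 12 periods per year: i = 0.00575, n = 180.
PV = 4325 × [1 − (1+0.00575)^(−180)] / 0.00575 = 4325 × 111.951143 = 484,188.6924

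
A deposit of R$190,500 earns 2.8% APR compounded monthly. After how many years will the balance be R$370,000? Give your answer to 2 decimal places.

23.74 years

Periodic rate i = 0.028/12 = 0.00233333.
(1+i)^n = 370000/190500 = 1.94226, so n = ln 1.94226 / ln 1.00233 = 284.8393 months
= 284.8393/12 years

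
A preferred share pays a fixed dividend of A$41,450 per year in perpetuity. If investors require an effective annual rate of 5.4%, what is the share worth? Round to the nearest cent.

A$767,592.59

PV = PMT / i = 41450 / 0.054 = 767,592.5926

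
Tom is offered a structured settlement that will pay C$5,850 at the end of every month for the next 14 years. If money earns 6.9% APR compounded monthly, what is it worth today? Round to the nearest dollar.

i = 0.069/12 = 0.00575 per month; n = 14·12 = 168.
Annuity factor a(168|0.00575) = 107.537938; PV = 5850 × 107.537938 = 629,096.9353

C$629,097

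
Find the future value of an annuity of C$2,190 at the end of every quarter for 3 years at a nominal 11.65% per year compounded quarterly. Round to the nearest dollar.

With 4 periods per year: i = 0.029125, n = 12.
Accumulation factor s(12|0.029125) = 14.121688; FV = 2190 × 14.121688 = 30,926.4957

C$30,926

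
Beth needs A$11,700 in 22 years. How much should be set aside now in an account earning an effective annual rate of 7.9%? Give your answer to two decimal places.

PV = 11,700 / (1 + 0.079)^22 = 11,700 / 5.326866 = 2,196.4134

A$2,196.41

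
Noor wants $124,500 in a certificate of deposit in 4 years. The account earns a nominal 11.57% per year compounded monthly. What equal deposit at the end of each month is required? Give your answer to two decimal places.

$2,051.95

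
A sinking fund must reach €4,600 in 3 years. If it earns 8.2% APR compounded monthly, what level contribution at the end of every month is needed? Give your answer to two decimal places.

Periodic rate i = 0.082/12 = 0.00683333; n = 3 × 12 = 36 periods.
FV-annuity factor = 40.658046; PMT = 4600 / 40.658046 = 113.1387

€113.14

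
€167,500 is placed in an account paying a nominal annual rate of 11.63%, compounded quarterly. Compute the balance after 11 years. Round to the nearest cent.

With 4 periods per year: i = 0.029075, n = 44.
167,500 × (1+0.029075)^44 = 167,500 × 3.529143 = 591,131.4031

€591,131.40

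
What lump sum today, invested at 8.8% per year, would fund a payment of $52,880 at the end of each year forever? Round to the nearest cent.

PV = PMT / i = 52880 / 0.088 = 600,909.0909

$600,909.09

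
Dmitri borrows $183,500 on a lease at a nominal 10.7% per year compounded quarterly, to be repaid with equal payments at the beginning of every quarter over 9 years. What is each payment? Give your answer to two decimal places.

With 4 periods per year: i = 0.02675, n = 36.
Annuity-PV factor × (1+i) = 23.543949; PMT = 183500 / 23.543949 = 7,793.9345

$7,793.93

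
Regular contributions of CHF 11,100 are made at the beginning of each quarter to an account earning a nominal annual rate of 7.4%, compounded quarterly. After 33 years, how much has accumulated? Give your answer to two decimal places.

CHF 6,259,088.99

i = 0.074/4 = 0.0185 per quarter; n = 33·4 = 132.
FV = PMT · [(1+i)^n − 1] / i × (1+i) = 11100 · 563.881891 = 6,259,088.9899
(Beginning-of-period payments → annuity-due factor ×(1+i).)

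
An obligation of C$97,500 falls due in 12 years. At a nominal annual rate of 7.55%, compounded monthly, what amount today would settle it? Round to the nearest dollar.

Periodic rate i = 0.0755/12 = 0.00629167; n = 12 × 12 = 144 periods.
Discount factor = (1+0.00629167)^(−144) = 0.405286; PV = 97,500 × 0.405286 = 39,515.4053

C$39,515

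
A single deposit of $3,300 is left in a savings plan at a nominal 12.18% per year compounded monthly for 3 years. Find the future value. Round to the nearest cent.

$4,746.85

With 12 periods per year: i = 0.01015, n = 36.
FV = 3,300 × (1 + 0.01015)^36 = 4,746.8466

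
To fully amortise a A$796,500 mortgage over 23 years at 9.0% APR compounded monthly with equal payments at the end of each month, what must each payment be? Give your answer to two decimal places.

With 12 periods per year: i = 0.0075, n = 276.
Annuity-PV factor = 116.378106; PMT = 796500 / 116.378106 = 6,844.0708

A$6,844.07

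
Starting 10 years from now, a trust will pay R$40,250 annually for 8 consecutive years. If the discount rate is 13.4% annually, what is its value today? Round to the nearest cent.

PV at t=9 (ordinary 8-year annuity): 40250 × a(8|0.134) = 40250 × 4.733767 = 190,534.1142
Discount back 9 years: 190,534.1142 × (1+0.134)^(−9) = 190,534.1142 × 0.322465 = 61,440.5726

R$61,440.57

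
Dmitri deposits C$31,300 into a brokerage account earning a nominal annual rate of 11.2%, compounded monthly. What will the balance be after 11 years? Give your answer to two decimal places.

C$106,687.53

With 12 periods per year: i = 0.00933333, n = 132.
FV = 31,300 × (1 + 0.00933333)^132 = 106,687.5308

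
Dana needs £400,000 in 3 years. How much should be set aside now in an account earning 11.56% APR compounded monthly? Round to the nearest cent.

Periodic rate i = 0.1156/12 = 0.00963333; n = 3 × 12 = 36 periods.
Discount factor = (1+0.00963333)^(−36) = 0.708121; PV = 400,000 × 0.708121 = 283,248.4184

£283,248.42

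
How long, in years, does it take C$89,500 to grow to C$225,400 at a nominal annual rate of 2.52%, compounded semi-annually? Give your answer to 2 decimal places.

36.88 years

Periodic rate i = 0.0252/2 = 0.0126.
n = ln(225400/89500) / ln(1+0.0126) = ln(2.51844) / 0.012521 = 73.7655 half-years
= 73.7655/2 years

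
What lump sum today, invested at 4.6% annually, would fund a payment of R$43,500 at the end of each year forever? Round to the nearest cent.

R$945,652.17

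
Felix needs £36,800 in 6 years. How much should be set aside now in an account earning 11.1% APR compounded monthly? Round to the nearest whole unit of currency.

£18,964

With 12 periods per year: i = 0.00925, n = 72.
PV = FV·(1+i)^(−n) = 36,800 × 0.515335 = 18,964.3183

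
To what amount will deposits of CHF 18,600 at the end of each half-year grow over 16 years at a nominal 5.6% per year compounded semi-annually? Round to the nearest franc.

Periodic rate i = 0.056/2 = 0.028; n = 16 × 2 = 32 periods.
FV = 18600 × [(1+0.028)^32 − 1] / 0.028 = 18600 × 50.707182 = 943,153.5852

CHF 943,154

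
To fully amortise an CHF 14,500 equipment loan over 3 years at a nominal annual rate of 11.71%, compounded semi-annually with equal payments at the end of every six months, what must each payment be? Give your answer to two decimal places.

CHF 2,935.34

With 2 periods per year: i = 0.05855, n = 6.
Annuity-PV factor = 4.939806; PMT = 14500 / 4.939806 = 2,935.3378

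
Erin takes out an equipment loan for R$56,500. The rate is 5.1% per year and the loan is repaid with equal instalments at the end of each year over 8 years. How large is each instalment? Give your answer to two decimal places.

R$8,777.15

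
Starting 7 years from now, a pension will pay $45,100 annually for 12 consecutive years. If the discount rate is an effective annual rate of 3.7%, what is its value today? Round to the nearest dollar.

$346,365

PV at t=6 (ordinary 12-year annuity): 45100 × a(12|0.037) = 45100 × 9.550578 = 430,731.0594
PV₀ = 430,731.0594 / (1+0.037)^6 = 430,731.0594 / 1.243577 = 346,364.7213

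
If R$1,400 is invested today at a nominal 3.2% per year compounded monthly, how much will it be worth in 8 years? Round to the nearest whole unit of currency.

Periodic rate i = 0.032/12 = 0.00266667; n = 8 × 12 = 96 periods.
FV = 1,400 × (1 + 0.00266667)^96 = 1,807.8377

R$1,808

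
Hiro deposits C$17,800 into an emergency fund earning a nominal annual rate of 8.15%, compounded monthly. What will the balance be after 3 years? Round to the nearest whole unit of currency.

C$22,712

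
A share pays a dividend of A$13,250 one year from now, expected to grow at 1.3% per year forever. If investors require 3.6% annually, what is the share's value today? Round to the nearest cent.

A$576,086.96

PV = PMT / (i − g) = 13250 / (0.036 − 0.013) = 13250 / 0.023000 = 576,086.9565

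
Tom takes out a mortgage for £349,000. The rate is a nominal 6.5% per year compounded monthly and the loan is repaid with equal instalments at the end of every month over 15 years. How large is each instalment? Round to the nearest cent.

£3,040.16

i = 0.065/12 = 0.00541667 per month; n = 15·12 = 180.
Annuity-PV factor = 114.796412; PMT = 349000 / 114.796412 = 3,040.1647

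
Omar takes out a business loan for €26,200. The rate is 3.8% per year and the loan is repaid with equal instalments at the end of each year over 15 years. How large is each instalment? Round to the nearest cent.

PMT = 26200 / ( [1 − (1+0.038)^(−15)] / 0.038 ) = 26200 / 11.275503 = 2,323.6213

€2,323.62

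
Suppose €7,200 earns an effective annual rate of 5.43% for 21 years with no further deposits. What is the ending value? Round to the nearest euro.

FV = 7,200 × (1 + 0.0543)^21 = 21,856.5109

€21,857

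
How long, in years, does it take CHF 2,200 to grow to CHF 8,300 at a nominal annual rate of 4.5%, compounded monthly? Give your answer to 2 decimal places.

Periodic rate i = 0.045/12 = 0.00375.
n = ln(8300/2200) / ln(1+0.00375) = ln(3.77273) / 0.003743 = 354.7430 months
= 354.7430/12 years

29.56 years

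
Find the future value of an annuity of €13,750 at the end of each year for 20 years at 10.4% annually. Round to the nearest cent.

FV = PMT · [(1+i)^n − 1] / i = 13750 · 59.942782 = 824,213.2570

€824,213.26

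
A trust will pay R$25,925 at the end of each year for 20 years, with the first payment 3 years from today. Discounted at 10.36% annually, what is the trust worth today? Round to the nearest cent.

Value one period before first payment (t=2): 25925 × [1 − (1+0.1036)^(−20)] / 0.1036 = 25925 × 8.308488 = 215,397.5399
Discount back 2 years: 215,397.5399 × (1+0.1036)^(−2) = 215,397.5399 × 0.821063 = 176,855.0052

R$176,855.01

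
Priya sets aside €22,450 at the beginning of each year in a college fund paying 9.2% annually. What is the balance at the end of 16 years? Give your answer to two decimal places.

FV = PMT · [(1+i)^n − 1] / i × (1+i) = 22450 · 36.658952 = 822,993.4805
Payments are at the start of each period, so multiply by (1+i).

€822,993.48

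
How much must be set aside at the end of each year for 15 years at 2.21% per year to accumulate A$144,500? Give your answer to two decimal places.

A$8,229.77

PMT = 144500 / ( [(1+0.0221)^15 − 1] / 0.0221 ) = 144500 / 17.558204 = 8,229.7713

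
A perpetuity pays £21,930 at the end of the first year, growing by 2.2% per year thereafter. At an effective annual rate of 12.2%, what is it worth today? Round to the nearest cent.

£219,300.00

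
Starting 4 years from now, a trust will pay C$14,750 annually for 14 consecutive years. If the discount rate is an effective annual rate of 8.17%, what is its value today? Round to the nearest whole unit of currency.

Value one period before first payment (t=3): 14750 × [1 − (1+0.0817)^(−14)] / 0.0817 = 14750 × 8.163450 = 120,410.8894
Discount back 3 years: 120,410.8894 × (1+0.0817)^(−3) = 120,410.8894 × 0.790095 = 95,136.0849

C$95,136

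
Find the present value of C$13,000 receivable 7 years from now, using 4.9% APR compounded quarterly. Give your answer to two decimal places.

Periodic rate i = 0.049/4 = 0.01225; n = 7 × 4 = 28 periods.
PV = FV·(1+i)^(−n) = 13,000 × 0.711119 = 9,244.5412

C$9,244.54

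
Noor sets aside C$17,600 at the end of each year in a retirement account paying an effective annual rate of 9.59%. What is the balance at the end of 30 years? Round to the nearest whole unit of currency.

C$2,679,479

Accumulation factor s(30|0.0959) = 152.243121; FV = 17600 × 152.243121 = 2,679,478.9271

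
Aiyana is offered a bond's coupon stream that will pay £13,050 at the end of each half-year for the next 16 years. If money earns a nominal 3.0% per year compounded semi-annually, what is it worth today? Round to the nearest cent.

i = 0.03/2 = 0.015 per half-year; n = 16·2 = 32.
PV = 13050 × [1 − (1+0.015)^(−32)] / 0.015 = 13050 × 25.267139 = 329,736.1605

£329,736.16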